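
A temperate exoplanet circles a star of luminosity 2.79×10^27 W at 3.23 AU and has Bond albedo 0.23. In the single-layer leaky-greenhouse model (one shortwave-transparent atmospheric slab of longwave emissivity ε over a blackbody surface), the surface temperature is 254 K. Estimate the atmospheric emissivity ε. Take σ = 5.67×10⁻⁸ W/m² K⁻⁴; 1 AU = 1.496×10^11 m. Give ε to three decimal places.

d = 3.23 × 1.496×10^11 m = 4.832×10^11 m.
S = L/(4πd²) = 950.9 W/m².
TOA balance gives T_e = 238.4 K.
Since (2−ε)/2 = (T_e/T_s)⁴ = 0.7756, ε = 0.4488.

0.449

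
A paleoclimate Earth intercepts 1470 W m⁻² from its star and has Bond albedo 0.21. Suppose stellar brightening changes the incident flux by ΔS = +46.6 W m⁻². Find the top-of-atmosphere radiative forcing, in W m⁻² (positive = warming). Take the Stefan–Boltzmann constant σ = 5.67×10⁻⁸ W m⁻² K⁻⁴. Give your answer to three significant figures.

9.20 W m⁻²

ΔF = Δ[S(1−α)]/4 = (1−0.21)·+46.6/4 = 9.204 W m⁻².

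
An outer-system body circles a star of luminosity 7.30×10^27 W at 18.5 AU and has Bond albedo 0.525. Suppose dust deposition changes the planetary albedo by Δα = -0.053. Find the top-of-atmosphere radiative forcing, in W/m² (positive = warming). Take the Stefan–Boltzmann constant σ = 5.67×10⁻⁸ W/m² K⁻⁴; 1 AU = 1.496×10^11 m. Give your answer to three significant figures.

d = 18.5 × 1.496×10^11 m = 2.768×10^12 m.
S = L/(4πd²) = 75.84 W/m².
ΔF = −(S/4)Δα = −(75.84/4)×(-0.053) = 1.005 W/m².

1.00 W/m²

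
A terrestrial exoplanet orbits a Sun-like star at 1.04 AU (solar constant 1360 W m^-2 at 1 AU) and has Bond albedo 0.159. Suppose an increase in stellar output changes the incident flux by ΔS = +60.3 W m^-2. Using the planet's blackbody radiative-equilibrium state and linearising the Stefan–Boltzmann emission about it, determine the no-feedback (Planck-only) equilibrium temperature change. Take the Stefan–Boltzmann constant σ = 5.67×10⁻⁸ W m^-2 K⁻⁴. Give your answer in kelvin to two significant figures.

Irradiance scales as 1/d², so S = 1360 W m^-2 × (1/1.04)² = 1257 W m^-2.
The baseline emission temperature is T_e = 261.3 K.
TOA radiative forcing: ΔF = (1−α)ΔS/4 = 0.841·(+60.3)/4 = 12.68 W m^-2.
Planck response: λ_P = 4σT_e³ = 4·5.67×10⁻⁸·(261.3)³ = 4.047 W m^-2/K.
ΔT₀ = ΔF/λ_P = 12.68/4.047 = 3.13 K.

3.1 K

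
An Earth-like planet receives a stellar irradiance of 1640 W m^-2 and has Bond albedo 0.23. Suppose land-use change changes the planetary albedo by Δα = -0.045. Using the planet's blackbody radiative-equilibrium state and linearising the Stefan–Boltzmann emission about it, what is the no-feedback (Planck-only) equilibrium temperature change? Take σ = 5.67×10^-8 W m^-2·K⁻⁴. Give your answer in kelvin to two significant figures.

4.0 kelvin

Reference equilibrium: T_e = [S(1−α)/(4σ)]^(1/4) = 273.2 K.
TOA radiative forcing: ΔF = −S·Δα/4 = −1640·(-0.045)/4 = 18.45 W m^-2.
Linearising σT⁴ gives d(σT⁴)/dT = 4σT_e³ = 4.623 W m^-2 per K.
So ΔT₀ = 18.45/4.623 = 3.99 K.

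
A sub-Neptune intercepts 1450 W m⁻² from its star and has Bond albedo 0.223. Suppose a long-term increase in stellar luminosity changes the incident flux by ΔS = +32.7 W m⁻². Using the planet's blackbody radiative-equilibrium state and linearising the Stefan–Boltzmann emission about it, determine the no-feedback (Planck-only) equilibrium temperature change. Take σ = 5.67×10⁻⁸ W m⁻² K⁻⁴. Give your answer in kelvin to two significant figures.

1.5 K

Reference equilibrium: T_e = [S(1−α)/(4σ)]^(1/4) = 265.5 K.
Only a fraction (1−α) is absorbed and it's spread over 4πR², so ΔF = (1−α)ΔS/4 = 6.352 W m⁻².
Planck response: λ_P = 4σT_e³ = 4·5.67×10⁻⁸·(265.5)³ = 4.244 W m⁻²/K.
Hence the no-feedback warming is ΔF/(4σT_e³) = 1.50 K.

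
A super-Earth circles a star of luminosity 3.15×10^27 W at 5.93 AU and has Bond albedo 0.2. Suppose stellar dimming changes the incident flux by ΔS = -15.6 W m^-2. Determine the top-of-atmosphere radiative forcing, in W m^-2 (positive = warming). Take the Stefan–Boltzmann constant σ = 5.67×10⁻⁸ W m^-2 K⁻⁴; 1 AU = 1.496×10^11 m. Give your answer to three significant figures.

-3.12 W m^-2

d = 5.93 × 1.496×10^11 m = 8.871×10^11 m.
Spreading L over a sphere of radius d: S = 3.15×10^27/(4π·8.87×10^11²) = 318.5 W m^-2.
ΔF = Δ[S(1−α)]/4 = (1−0.2)·-15.6/4 = -3.120 W m^-2.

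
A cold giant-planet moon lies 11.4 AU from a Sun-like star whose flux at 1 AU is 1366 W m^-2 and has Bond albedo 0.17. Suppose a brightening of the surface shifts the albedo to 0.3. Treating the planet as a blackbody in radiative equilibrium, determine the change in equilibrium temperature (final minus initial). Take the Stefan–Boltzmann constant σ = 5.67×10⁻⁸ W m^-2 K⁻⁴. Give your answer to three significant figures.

-3.28 K

Irradiance scales as 1/d², so S = 1366 W m^-2 × (1/11.4)² = 10.51 W m^-2.
With α = 0.17, T₁ = 78.75 K.
Final:   T₂ = [S(1−0.3)/(4σ)]^(1/4) = 75.47 K.
ΔT = T₂ − T₁ = -3.283 K.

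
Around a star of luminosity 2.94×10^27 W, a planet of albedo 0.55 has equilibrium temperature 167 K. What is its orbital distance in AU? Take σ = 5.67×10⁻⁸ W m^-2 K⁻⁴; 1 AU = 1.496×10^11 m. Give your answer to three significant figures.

The flux needed for this T is 4σT⁴/(1−0.55) = 392.0 W m^-2.
From L = 4πd²S, d = √(2.94×10^27/(4π·392.0)) = 7.725×10^11 m = 5.164 AU.

5.16 AU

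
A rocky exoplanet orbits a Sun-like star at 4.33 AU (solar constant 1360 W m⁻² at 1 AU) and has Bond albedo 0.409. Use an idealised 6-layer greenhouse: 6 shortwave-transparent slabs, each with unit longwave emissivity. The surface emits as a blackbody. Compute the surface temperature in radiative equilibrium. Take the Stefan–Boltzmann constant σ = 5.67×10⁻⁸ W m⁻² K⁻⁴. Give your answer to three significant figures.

By the inverse-square law, S = 1360/4.33² = 72.54 W m⁻².
OLR = S(1−α)/4 = 10.72 W m⁻²; the top layer radiates at T_e = 117.3 K.
With N = 6 opaque layers, T_s = (N+1)^(1/4)·T_e = 7^(1/4)·117.3 = 190.7 K.

191 K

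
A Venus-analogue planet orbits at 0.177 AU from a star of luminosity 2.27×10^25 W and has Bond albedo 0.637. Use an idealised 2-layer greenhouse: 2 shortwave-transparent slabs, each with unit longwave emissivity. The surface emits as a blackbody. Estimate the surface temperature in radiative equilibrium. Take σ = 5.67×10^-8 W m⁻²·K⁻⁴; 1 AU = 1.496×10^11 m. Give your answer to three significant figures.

334 K

d = 0.177 × 1.496×10^11 m = 2.648×10^10 m.
Flux at the orbit: S = L/(4πd²) = 2.27×10^25/(4π·(2.65×10^10)²) = 2576 W m⁻².
Top-of-atmosphere balance: σT_e⁴ = S(1−α)/4 = 233.8 W m⁻² → T_e = 253.4 K.
With N = 2 opaque layers, T_s = (N+1)^(1/4)·T_e = 3^(1/4)·253.4 = 333.5 K.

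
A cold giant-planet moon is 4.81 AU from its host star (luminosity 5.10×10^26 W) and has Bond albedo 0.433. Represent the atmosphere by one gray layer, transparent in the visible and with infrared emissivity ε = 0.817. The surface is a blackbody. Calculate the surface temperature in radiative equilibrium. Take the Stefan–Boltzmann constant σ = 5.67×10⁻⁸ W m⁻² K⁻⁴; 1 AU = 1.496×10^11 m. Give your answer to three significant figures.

d = 4.81 × 1.496×10^11 m = 7.196×10^11 m.
Spreading L over a sphere of radius d: S = 5.10×10^26/(4π·7.20×10^11²) = 78.38 W m⁻².
The planet radiates to space at T_e = [S(1−α)/(4σ)]^(1/4) = 118.3 K.
Surface balance with a leaky layer gives σT_s⁴ = σT_e⁴·2/(2−ε), so T_s = T_e·[2/(2−0.817)]^(1/4) = 134.9 K.

135 kelvin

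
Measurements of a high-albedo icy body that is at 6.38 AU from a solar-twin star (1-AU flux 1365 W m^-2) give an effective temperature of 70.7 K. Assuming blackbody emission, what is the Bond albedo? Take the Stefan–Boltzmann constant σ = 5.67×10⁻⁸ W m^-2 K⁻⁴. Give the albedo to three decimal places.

By the inverse-square law, S = 1365/6.38² = 33.53 W m^-2.
Rearranging the radiative balance, α = 1 − 4σT⁴/S.
4σT⁴ = 4·5.67×10⁻⁸·(70.7)⁴ = 5.667 W m^-2.
1−α = 5.667/33.53 = 0.1690, so α = 0.8310.

0.831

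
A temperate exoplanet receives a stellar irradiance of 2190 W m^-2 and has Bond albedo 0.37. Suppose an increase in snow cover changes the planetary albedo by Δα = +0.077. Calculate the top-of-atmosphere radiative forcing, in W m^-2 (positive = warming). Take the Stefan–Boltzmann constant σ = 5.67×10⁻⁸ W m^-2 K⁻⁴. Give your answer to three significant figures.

-42.2 W m^-2

TOA radiative forcing: ΔF = −S·Δα/4 = −2190·(+0.077)/4 = -42.16 W m^-2.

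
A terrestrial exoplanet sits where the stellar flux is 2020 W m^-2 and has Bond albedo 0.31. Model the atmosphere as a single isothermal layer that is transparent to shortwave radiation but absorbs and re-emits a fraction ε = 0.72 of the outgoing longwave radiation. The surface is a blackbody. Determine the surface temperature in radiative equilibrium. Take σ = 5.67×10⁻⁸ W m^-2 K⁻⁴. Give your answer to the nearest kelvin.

313 kelvin

At the top of the atmosphere, σT_e⁴ = S(1−α)/4 = 348.4 W m^-2, giving T_e = 280.0 K.
For a single slab of emissivity ε, T_s⁴ = 2T_e⁴/(2−ε); thus T_s = 280.0·(1.562)^(1/4) = 313.0 K.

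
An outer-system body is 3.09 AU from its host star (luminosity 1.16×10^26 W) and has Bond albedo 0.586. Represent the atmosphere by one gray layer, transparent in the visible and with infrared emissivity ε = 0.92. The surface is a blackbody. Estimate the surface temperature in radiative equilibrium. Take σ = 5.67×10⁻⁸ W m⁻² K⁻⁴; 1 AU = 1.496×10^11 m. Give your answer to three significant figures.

110 K

d = 3.09 × 1.496×10^11 m = 4.623×10^11 m.
S = L/(4πd²) = 43.20 W m⁻².
At the top of the atmosphere, σT_e⁴ = S(1−α)/4 = 4.471 W m⁻², giving T_e = 94.23 K.
The surface balance (absorbed SW + ε·downward IR = σT_s⁴) with T_a⁴ = T_s⁴/2 reduces to T_s = T_e·[2/(2−ε)]^¼ = 109.9 K.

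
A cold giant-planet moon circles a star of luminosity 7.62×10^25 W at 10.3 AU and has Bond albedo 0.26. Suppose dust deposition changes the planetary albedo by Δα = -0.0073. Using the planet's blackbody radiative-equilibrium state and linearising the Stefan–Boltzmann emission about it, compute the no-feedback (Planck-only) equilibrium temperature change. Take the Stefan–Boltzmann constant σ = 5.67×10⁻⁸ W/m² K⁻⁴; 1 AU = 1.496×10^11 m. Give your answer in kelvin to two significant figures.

0.13 kelvin

Orbital distance: d = 10.3 AU = 1.541×10^12 m.
Spreading L over a sphere of radius d: S = 7.62×10^25/(4π·1.54×10^12²) = 2.554 W/m².
The baseline emission temperature is T_e = 53.73 K.
TOA radiative forcing: ΔF = −S·Δα/4 = −2.554·(-0.0073)/4 = 0.004661 W/m².
Linearising σT⁴ gives d(σT⁴)/dT = 4σT_e³ = 0.03518 W/m² per K.
ΔT₀ = ΔF/λ_P = 0.004661/0.03518 = 0.133 K.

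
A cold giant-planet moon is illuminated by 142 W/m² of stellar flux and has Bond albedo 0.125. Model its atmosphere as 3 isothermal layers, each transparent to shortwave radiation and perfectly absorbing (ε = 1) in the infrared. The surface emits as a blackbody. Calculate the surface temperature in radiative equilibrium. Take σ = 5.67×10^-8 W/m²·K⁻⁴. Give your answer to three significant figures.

The effective emission temperature is T_e = [S(1−α)/(4σ)]^¼ = 153.0 K.
With N = 3 opaque layers, T_s = (N+1)^(1/4)·T_e = 4^(1/4)·153.0 = 216.4 K.

216 kelvin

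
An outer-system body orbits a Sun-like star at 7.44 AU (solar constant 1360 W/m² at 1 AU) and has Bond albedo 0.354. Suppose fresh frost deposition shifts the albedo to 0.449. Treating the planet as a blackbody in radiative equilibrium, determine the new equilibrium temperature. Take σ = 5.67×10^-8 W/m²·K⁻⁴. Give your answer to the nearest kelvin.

Irradiance scales as 1/d², so S = 1360 W/m² × (1/7.44)² = 24.57 W/m².
T₂ = [S(1−α₂)/(4σ)]^(1/4) = [24.57·0.551/(4σ)]^(1/4) = 87.90 K.

88 K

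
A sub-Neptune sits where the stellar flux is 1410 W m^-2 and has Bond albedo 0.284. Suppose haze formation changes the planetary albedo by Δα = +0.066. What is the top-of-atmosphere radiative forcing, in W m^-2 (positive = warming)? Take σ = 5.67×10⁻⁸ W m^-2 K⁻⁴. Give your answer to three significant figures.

TOA radiative forcing: ΔF = −S·Δα/4 = −1410·(+0.066)/4 = -23.27 W m^-2.

-23.3 W m^-2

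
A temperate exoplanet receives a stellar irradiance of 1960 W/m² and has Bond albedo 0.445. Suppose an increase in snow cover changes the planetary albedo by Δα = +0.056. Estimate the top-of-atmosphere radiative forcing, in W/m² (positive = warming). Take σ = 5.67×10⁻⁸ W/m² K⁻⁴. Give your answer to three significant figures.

TOA radiative forcing: ΔF = −S·Δα/4 = −1960·(+0.056)/4 = -27.44 W/m².

-27.4 W/m²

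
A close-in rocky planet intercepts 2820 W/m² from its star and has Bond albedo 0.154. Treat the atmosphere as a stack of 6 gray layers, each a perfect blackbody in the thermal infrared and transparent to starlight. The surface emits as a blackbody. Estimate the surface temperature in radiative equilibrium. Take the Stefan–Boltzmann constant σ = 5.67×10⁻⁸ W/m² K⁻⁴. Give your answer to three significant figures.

521 kelvin

The effective emission temperature is T_e = [S(1−α)/(4σ)]^¼ = 320.3 K.
With N = 6 opaque layers, T_s = (N+1)^(1/4)·T_e = 7^(1/4)·320.3 = 520.9 K.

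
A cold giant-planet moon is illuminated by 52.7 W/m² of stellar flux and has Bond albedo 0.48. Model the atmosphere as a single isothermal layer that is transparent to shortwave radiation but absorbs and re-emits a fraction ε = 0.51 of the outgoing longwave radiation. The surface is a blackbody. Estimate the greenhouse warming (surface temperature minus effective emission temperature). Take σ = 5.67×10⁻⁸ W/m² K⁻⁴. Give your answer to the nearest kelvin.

8 K

Effective emission temperature (TOA balance): σT_e⁴ = S(1−α)/4 = 6.851 W/m² → T_e = 104.8 K.
For a single slab of emissivity ε, T_s⁴ = 2T_e⁴/(2−ε); thus T_s = 104.8·(1.342)^(1/4) = 112.9 K.
The atmosphere warms the surface by 8.007 K.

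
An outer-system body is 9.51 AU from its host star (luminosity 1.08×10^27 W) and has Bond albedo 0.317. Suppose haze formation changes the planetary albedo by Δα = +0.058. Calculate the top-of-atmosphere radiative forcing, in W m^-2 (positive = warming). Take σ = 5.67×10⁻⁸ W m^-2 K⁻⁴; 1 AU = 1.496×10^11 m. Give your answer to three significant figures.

-0.616 W m^-2

d = 9.51 × 1.496×10^11 m = 1.423×10^12 m.
S = L/(4πd²) = 42.46 W m^-2.
TOA radiative forcing: ΔF = −S·Δα/4 = −42.46·(+0.058)/4 = -0.6157 W m^-2.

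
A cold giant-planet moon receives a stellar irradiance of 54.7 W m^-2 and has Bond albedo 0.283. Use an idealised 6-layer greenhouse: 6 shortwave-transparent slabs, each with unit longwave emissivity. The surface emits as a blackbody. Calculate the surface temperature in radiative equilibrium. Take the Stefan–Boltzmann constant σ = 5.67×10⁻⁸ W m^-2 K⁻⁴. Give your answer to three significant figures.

OLR = S(1−α)/4 = 9.805 W m^-2; the top layer radiates at T_e = 114.7 K.
With N = 6 opaque layers, T_s = (N+1)^(1/4)·T_e = 7^(1/4)·114.7 = 186.5 K.

187 K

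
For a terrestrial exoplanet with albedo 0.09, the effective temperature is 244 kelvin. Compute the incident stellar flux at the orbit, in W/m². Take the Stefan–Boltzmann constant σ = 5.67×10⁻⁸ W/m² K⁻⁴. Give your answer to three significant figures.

Invert the energy balance for S: S = 4σT⁴/(1−α).
σT⁴ = 5.67×10⁻⁸·(244)⁴ = 201.0 W/m².
So S = 4×201.0/(1−0.09) = 883.4 W/m².

883 W/m²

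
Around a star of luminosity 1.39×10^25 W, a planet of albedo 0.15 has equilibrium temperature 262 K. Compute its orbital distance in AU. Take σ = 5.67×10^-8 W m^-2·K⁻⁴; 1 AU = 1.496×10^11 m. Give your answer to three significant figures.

Required flux: S = 4σT⁴/(1−α) = 1257 W m^-2.
From L = 4πd²S, d = √(1.39×10^25/(4π·1257)) = 2.966×10^10 m = 0.1983 AU.

0.198 AU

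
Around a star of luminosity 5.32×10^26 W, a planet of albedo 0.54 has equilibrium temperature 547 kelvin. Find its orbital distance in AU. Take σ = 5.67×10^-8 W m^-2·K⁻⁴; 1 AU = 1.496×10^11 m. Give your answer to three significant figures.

The flux needed for this T is 4σT⁴/(1−0.54) = 44140 W m^-2.
S = L/(4πd²) → d = √(L/4πS) = √(5.32×10^26/(4π·44140)) = 3.097×10^10 m = 0.2070 AU.

0.207 AU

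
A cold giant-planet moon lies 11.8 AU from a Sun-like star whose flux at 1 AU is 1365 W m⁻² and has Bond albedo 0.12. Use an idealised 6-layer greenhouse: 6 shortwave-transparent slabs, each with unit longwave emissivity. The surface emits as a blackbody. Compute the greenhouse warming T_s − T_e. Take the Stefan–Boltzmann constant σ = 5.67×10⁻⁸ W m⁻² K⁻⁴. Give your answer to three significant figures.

Flux at the orbit: S = 1365/(11.8)² = 9.803 W m⁻².
OLR = S(1−α)/4 = 2.157 W m⁻²; the top layer radiates at T_e = 78.53 K.
T_s = (N+1)^(1/4)·T_e = 127.7 K.
Warming: T_s − T_e = 49.21 K.

49.2 K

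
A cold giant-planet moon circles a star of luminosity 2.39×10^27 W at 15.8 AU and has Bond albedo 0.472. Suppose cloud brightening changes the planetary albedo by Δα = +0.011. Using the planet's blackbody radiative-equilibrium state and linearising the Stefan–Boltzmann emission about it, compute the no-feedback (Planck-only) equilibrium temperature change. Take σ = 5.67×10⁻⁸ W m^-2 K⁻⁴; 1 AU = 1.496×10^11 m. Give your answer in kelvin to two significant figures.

-0.49 K

d = 15.8 × 1.496×10^11 m = 2.364×10^12 m.
Spreading L over a sphere of radius d: S = 2.39×10^27/(4π·2.36×10^12²) = 34.04 W m^-2.
The baseline emission temperature is T_e = 94.35 K.
TOA radiative forcing: ΔF = −S·Δα/4 = −34.04·(+0.011)/4 = -0.09361 W m^-2.
The Planck feedback parameter is 4σT_e³ = 0.1905 W m^-2/K.
So ΔT₀ = -0.09361/0.1905 = -0.491 K.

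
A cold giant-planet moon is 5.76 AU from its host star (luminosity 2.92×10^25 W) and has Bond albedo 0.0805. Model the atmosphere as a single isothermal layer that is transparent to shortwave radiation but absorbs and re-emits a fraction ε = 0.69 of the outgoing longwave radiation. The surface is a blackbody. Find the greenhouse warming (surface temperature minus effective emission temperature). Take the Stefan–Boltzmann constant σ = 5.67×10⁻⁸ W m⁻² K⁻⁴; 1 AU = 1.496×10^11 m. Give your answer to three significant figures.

6.66 K

d = 5.76 × 1.496×10^11 m = 8.617×10^11 m.
S = L/(4πd²) = 3.129 W m⁻².
The planet radiates to space at T_e = [S(1−α)/(4σ)]^(1/4) = 59.68 K.
For a single slab of emissivity ε, T_s⁴ = 2T_e⁴/(2−ε); thus T_s = 59.68·(1.527)^(1/4) = 66.34 K.
T_s − T_e = 66.34 − 59.68 = 6.659 K.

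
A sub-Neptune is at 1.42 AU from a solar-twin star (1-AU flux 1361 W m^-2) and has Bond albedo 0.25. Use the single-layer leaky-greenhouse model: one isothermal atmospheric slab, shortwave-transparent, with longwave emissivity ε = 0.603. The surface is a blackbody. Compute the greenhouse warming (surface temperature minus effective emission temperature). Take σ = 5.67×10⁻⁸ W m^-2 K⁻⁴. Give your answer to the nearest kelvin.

20 K

By the inverse-square law, S = 1361/1.42² = 675.0 W m^-2.
Effective emission temperature (TOA balance): σT_e⁴ = S(1−α)/4 = 126.6 W m^-2 → T_e = 217.4 K.
Surface balance with a leaky layer gives σT_s⁴ = σT_e⁴·2/(2−ε), so T_s = T_e·[2/(2−0.603)]^(1/4) = 237.8 K.
Greenhouse warming: T_s − T_e = 20.40 K.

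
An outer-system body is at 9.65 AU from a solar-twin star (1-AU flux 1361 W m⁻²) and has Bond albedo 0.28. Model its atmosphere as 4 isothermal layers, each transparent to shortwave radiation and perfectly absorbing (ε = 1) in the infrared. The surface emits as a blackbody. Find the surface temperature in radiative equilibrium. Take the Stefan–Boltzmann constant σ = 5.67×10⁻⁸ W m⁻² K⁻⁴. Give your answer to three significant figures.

123 kelvin

Irradiance scales as 1/d², so S = 1361 W m⁻² × (1/9.65)² = 14.62 W m⁻².
OLR = S(1−α)/4 = 2.631 W m⁻²; the top layer radiates at T_e = 82.53 K.
Layer-by-layer balance gives σT_s⁴ = (N+1)σT_e⁴, so T_s = 5^¼·82.53 = 123.4 K.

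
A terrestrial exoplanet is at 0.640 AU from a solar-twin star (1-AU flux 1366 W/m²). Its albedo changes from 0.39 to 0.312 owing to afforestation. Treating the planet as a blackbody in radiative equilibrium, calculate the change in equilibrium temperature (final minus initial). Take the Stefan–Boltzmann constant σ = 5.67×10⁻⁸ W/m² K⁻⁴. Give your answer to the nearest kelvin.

9 K

Flux at the orbit: S = 1366/(0.640)² = 3335 W/m².
Initial: T₁ = [S(1−0.39)/(4σ)]^(1/4) = 307.7 K.
After:  T₂ = [3335·0.688/(4σ)]^(1/4) = 317.1 K.
Change: 317.1 − 307.7 = 9.398 K.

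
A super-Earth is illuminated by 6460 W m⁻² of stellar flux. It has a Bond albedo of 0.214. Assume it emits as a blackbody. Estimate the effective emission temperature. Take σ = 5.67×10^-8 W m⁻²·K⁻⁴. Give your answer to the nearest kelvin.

387 kelvin

The planet absorbs (1−α)S over its disc πR² and re-emits over 4πR², so the mean absorbed flux is (1−0.214)·6460/4 = 1269 W m⁻².
Set σT⁴ = 1269 → T = (1269/σ)^(1/4) = 386.8 K.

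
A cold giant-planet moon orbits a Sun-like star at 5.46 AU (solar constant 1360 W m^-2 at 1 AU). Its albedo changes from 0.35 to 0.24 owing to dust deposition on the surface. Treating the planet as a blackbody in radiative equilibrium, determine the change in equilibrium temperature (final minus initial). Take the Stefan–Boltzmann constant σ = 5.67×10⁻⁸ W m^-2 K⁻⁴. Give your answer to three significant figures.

By the inverse-square law, S = 1360/5.46² = 45.62 W m^-2.
Initial: T₁ = [S(1−0.35)/(4σ)]^(1/4) = 106.9 K.
Final:   T₂ = [S(1−0.24)/(4σ)]^(1/4) = 111.2 K.
Change: 111.2 − 106.9 = 4.262 K.

4.26 K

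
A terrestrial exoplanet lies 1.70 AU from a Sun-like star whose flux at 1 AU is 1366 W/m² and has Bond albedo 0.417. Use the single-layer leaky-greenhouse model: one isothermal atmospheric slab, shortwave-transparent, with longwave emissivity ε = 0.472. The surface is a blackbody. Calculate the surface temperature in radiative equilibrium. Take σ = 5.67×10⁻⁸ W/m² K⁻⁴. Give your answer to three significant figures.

200 K

By the inverse-square law, S = 1366/1.70² = 472.7 W/m².
The planet radiates to space at T_e = [S(1−α)/(4σ)]^(1/4) = 186.7 K.
For a single slab of emissivity ε, T_s⁴ = 2T_e⁴/(2−ε); thus T_s = 186.7·(1.309)^(1/4) = 199.7 K.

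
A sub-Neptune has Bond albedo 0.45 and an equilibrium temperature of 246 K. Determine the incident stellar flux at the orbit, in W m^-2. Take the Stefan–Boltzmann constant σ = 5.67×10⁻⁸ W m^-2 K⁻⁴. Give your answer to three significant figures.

From S(1−α)/4 = σT⁴: S = 4σT⁴/(1−α).
The emitted flux is σT⁴ = 207.6 W m^-2.
S = 4·207.6/0.55 = 1510 W m^-2.

1510 W m^-2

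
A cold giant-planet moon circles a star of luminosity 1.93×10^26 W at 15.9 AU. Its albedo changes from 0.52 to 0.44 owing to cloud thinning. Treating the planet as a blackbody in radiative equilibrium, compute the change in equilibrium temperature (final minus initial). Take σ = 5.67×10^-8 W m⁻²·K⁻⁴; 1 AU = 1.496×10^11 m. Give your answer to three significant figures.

1.92 kelvin

d = 15.9 × 1.496×10^11 m = 2.379×10^12 m.
Spreading L over a sphere of radius d: S = 1.93×10^26/(4π·2.38×10^12²) = 2.715 W m⁻².
Before: T₁ = [2.715·0.48/(4σ)]^(1/4) = 48.96 K.
After:  T₂ = [2.715·0.56/(4σ)]^(1/4) = 50.88 K.
Change: 50.88 − 48.96 = 1.924 K.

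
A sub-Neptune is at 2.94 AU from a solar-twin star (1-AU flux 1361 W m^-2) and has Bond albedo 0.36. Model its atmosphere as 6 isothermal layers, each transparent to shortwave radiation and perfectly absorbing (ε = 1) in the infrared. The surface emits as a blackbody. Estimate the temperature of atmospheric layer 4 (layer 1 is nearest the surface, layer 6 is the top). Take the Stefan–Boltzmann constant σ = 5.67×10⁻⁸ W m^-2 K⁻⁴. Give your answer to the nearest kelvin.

Flux at the orbit: S = 1361/(2.94)² = 157.5 W m^-2.
Top-of-atmosphere balance: σT_e⁴ = S(1−α)/4 = 25.19 W m^-2 → T_e = 145.2 K.
Each opaque layer satisfies 2T_j⁴ = T_{j−1}⁴ + T_{j+1}⁴, giving T_k⁴ = (N+1−k)T_e⁴.
T_4 = (3)^(1/4)·145.2 = 191.1 K.

191 K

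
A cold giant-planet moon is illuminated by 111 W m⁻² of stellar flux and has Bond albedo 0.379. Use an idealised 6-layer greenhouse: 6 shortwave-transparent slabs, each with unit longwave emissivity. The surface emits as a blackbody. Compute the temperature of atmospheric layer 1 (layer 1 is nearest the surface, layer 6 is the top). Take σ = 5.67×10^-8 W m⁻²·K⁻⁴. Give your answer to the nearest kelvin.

207 K

The effective emission temperature is T_e = [S(1−α)/(4σ)]^¼ = 132.0 K.
In the N-layer model, layer k (counted from the surface) has T_k = (N+1−k)^(1/4)·T_e.
T_1 = (6)^(1/4)·132.0 = 206.6 K.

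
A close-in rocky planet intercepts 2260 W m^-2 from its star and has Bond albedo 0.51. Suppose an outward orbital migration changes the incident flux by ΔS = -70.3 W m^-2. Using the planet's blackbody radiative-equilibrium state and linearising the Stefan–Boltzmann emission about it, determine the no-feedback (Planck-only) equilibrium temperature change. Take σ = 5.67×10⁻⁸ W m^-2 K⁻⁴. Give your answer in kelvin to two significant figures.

Unperturbed T_e = [2260·(1−0.51)/(4σ)]^¼ = 264.3 K.
TOA radiative forcing: ΔF = (1−α)ΔS/4 = 0.49·(-70.3)/4 = -8.612 W m^-2.
Linearising σT⁴ gives d(σT⁴)/dT = 4σT_e³ = 4.189 W m^-2 per K.
ΔT₀ = ΔF/λ_P = -8.612/4.189 = -2.06 K.

-2.1 kelvin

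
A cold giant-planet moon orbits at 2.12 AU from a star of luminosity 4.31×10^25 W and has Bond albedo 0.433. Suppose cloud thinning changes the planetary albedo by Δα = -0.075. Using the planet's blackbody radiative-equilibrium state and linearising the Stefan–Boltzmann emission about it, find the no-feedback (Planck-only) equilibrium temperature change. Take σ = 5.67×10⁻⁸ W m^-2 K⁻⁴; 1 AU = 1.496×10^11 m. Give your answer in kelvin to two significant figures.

d = 2.12 × 1.496×10^11 m = 3.172×10^11 m.
Spreading L over a sphere of radius d: S = 4.31×10^25/(4π·3.17×10^11²) = 34.10 W m^-2.
The baseline emission temperature is T_e = 96.09 K.
TOA radiative forcing: ΔF = −S·Δα/4 = −34.10·(-0.075)/4 = 0.6393 W m^-2.
The Planck feedback parameter is 4σT_e³ = 0.2012 W m^-2/K.
Hence the no-feedback warming is ΔF/(4σT_e³) = 3.18 K.

3.2 K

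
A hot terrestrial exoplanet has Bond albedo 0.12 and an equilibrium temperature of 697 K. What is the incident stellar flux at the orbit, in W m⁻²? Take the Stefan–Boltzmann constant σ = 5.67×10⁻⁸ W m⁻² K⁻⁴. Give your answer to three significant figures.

Invert the energy balance for S: S = 4σT⁴/(1−α).
The emitted flux is σT⁴ = 13380 W m⁻².
So S = 4×13380/(1−0.12) = 60830 W m⁻².

60800 W m⁻²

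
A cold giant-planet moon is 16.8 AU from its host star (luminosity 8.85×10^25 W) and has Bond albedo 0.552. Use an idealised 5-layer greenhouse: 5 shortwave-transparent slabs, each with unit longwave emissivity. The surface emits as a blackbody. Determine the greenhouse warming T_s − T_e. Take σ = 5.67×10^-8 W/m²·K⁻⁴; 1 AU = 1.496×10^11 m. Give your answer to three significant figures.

d = 16.8 × 1.496×10^11 m = 2.513×10^12 m.
S = L/(4πd²) = 1.115 W/m².
Top-of-atmosphere balance: σT_e⁴ = S(1−α)/4 = 0.1249 W/m² → T_e = 38.52 K.
T_s = (N+1)^(1/4)·T_e = 60.29 K.
Warming: T_s − T_e = 21.77 K.

21.8 K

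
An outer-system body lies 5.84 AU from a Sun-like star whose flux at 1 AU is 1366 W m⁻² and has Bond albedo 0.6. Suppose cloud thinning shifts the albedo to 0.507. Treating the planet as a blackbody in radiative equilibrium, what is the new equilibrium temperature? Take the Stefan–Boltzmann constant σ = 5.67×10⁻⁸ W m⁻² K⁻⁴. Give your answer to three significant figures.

96.6 K

By the inverse-square law, S = 1366/5.84² = 40.05 W m⁻².
New equilibrium: T₂ = [(1−0.507)·40.05/(4σ)]^(1/4) = 96.60 K.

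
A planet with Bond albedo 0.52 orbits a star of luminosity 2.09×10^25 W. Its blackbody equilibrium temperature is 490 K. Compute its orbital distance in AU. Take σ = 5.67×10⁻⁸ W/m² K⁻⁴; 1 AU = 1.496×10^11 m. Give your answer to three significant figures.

0.0522 AU

Required flux: S = 4σT⁴/(1−α) = 27240 W/m².
S = L/(4πd²) → d = √(L/4πS) = √(2.09×10^25/(4π·27240)) = 7.814×10^9 m = 0.05223 AU.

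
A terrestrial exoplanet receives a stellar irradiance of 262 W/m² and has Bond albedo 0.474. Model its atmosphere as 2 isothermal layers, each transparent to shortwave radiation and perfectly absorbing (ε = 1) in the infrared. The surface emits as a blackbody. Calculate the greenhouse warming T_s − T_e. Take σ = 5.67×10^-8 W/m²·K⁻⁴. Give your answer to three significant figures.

49.6 kelvin

The effective emission temperature is T_e = [S(1−α)/(4σ)]^¼ = 157.0 K.
T_s = (N+1)^(1/4)·T_e = 206.6 K.
Warming: T_s − T_e = 49.62 K.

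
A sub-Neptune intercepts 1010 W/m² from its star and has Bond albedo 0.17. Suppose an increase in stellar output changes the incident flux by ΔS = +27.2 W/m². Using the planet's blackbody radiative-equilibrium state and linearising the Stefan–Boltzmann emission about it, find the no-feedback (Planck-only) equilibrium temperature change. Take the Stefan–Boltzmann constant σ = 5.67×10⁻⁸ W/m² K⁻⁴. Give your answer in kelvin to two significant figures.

1.7 K

The baseline emission temperature is T_e = 246.6 K.
TOA radiative forcing: ΔF = (1−α)ΔS/4 = 0.83·(+27.2)/4 = 5.644 W/m².
The Planck feedback parameter is 4σT_e³ = 3.400 W/m²/K.
So ΔT₀ = 5.644/3.400 = 1.66 K.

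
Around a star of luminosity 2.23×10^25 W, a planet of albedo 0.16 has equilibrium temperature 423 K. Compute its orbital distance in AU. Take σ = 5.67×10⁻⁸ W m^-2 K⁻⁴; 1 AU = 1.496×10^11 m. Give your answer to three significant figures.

0.0958 AU

Energy balance gives S = 4σT⁴/(1−α) = 8644 W m^-2.
From L = 4πd²S, d = √(2.23×10^25/(4π·8644)) = 1.433×10^10 m = 0.09578 AU.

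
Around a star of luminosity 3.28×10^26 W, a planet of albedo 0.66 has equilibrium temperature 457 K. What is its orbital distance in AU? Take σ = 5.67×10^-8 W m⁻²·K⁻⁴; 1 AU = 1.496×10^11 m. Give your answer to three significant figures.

0.200 AU

Energy balance gives S = 4σT⁴/(1−α) = 29100 W m⁻².
From L = 4πd²S, d = √(3.28×10^26/(4π·29100)) = 2.995×10^10 m = 0.2002 AU.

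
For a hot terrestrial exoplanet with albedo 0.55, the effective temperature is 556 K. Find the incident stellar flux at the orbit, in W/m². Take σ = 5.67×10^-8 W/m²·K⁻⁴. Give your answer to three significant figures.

48200 W/m²

From S(1−α)/4 = σT⁴: S = 4σT⁴/(1−α).
The emitted flux is σT⁴ = 5419 W/m².
S = 4·5419/0.45 = 48160 W/m².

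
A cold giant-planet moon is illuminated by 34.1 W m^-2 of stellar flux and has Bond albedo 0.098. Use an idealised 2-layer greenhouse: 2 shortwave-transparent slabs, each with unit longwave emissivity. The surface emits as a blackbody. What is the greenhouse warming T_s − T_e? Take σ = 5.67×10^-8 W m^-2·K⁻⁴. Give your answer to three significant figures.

OLR = S(1−α)/4 = 7.690 W m^-2; the top layer radiates at T_e = 107.9 K.
Surface: T_s = (3)^¼·T_e = 142.0 K.
So the greenhouse effect raises the surface by 142.0 − 107.9 = 34.11 K.

34.1 K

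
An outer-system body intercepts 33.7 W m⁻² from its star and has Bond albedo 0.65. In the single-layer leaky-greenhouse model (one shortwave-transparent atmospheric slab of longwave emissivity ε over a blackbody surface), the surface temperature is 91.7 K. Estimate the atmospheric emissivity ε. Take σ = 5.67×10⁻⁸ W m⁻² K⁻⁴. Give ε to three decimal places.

0.529

TOA balance gives T_e = 84.92 K.
T_s⁴ = T_e⁴·2/(2−ε) → ε = 2 − 2(T_e/T_s)⁴ = 2 − 2·(84.92/91.7)⁴ = 0.5290.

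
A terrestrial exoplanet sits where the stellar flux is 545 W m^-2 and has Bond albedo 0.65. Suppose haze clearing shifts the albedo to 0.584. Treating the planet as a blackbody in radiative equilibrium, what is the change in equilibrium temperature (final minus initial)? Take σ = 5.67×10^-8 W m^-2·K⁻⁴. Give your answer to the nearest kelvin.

8 K

Before: T₁ = [545.0·0.35/(4σ)]^(1/4) = 170.3 K.
Final:   T₂ = [S(1−0.584)/(4σ)]^(1/4) = 177.8 K.
ΔT = T₂ − T₁ = 7.516 K.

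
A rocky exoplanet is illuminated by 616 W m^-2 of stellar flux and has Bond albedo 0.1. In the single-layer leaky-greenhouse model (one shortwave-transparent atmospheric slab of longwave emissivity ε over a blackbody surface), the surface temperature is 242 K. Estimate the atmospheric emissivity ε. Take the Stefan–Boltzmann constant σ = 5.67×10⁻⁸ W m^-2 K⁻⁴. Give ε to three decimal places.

0.575

First, T_e = [616.0·(1−0.1)/(4σ)]^(1/4) = 222.4 K.
Since (2−ε)/2 = (T_e/T_s)⁴ = 0.7127, ε = 0.5746.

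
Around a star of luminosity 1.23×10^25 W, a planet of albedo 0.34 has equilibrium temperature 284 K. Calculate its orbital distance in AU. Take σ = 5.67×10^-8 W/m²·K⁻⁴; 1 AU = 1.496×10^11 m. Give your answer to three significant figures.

0.140 AU

The flux needed for this T is 4σT⁴/(1−0.34) = 2235 W/m².
Then d = [L/(4πS)]^(1/2) = 2.092×10^10 m, i.e. 0.1399 AU.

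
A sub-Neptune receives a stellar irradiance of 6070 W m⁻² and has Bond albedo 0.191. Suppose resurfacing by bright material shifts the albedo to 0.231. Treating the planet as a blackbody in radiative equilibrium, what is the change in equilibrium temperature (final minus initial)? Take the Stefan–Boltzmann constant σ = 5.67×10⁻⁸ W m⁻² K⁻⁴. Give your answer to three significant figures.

Before: T₁ = [6070·0.809/(4σ)]^(1/4) = 383.6 K.
Final:   T₂ = [S(1−0.231)/(4σ)]^(1/4) = 378.8 K.
ΔT = T₂ − T₁ = -4.832 K.

-4.83 K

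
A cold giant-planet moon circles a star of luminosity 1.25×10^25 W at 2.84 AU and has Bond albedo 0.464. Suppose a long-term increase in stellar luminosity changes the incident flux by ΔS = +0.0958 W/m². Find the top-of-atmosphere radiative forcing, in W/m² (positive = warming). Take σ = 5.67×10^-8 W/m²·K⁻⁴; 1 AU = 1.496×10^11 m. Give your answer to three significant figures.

d = 2.84 × 1.496×10^11 m = 4.249×10^11 m.
S = L/(4πd²) = 5.511 W/m².
TOA radiative forcing: ΔF = (1−α)ΔS/4 = 0.536·(+0.0958)/4 = 0.01284 W/m².

0.0128 W/m²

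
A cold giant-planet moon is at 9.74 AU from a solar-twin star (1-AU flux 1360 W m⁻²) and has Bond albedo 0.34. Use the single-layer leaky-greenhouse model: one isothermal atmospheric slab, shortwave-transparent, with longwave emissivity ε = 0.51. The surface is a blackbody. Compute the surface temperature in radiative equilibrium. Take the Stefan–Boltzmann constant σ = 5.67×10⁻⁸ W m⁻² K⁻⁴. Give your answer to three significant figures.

Flux at the orbit: S = 1360/(9.74)² = 14.34 W m⁻².
Effective emission temperature (TOA balance): σT_e⁴ = S(1−α)/4 = 2.365 W m⁻² → T_e = 80.37 K.
For a single slab of emissivity ε, T_s⁴ = 2T_e⁴/(2−ε); thus T_s = 80.37·(1.342)^(1/4) = 86.51 K.

86.5 K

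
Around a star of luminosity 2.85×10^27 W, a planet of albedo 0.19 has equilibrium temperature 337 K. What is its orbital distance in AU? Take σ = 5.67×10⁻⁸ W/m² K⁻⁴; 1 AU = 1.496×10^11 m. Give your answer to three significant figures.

1.68 AU

Energy balance gives S = 4σT⁴/(1−α) = 3611 W/m².
Then d = [L/(4πS)]^(1/2) = 2.506×10^11 m, i.e. 1.675 AU.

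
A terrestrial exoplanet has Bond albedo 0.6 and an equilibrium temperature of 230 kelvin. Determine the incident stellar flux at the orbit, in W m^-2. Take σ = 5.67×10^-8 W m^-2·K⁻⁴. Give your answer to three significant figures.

1590 W m^-2

From S(1−α)/4 = σT⁴: S = 4σT⁴/(1−α).
The emitted flux is σT⁴ = 158.7 W m^-2.
S = 4·158.7/0.4 = 1587 W m^-2.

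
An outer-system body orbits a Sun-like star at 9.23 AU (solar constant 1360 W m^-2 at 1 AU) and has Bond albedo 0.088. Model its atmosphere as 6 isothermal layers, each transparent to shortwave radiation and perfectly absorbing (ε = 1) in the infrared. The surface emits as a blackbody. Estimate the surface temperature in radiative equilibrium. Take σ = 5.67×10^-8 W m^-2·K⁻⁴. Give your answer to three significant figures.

By the inverse-square law, S = 1360/9.23² = 15.96 W m^-2.
The effective emission temperature is T_e = [S(1−α)/(4σ)]^¼ = 89.51 K.
For an N-layer opaque stack, T_s⁴ = (N+1)T_e⁴, hence T_s = (7)^(1/4)×89.51 K = 145.6 K.

146 kelvin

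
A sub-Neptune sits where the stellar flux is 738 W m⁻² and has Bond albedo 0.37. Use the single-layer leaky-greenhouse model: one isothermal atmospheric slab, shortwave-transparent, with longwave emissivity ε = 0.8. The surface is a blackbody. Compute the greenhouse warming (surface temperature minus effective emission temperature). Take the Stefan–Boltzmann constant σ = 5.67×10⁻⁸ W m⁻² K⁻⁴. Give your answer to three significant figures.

29.0 K

At the top of the atmosphere, σT_e⁴ = S(1−α)/4 = 116.2 W m⁻², giving T_e = 212.8 K.
Surface balance with a leaky layer gives σT_s⁴ = σT_e⁴·2/(2−ε), so T_s = T_e·[2/(2−0.8)]^(1/4) = 241.8 K.
The atmosphere warms the surface by 28.99 K.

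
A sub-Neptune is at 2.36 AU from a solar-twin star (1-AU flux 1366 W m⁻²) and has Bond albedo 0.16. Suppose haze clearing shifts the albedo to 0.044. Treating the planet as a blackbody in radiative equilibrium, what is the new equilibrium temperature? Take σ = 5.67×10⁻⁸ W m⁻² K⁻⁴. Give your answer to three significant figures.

179 K

Flux at the orbit: S = 1366/(2.36)² = 245.3 W m⁻².
T₂ = [S(1−α₂)/(4σ)]^(1/4) = [245.3·0.956/(4σ)]^(1/4) = 179.3 K.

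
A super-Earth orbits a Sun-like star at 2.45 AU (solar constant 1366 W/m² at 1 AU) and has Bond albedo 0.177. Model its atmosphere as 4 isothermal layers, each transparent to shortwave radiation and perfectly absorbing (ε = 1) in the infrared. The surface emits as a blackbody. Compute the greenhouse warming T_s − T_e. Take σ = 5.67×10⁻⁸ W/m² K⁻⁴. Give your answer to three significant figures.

84.0 K

By the inverse-square law, S = 1366/2.45² = 227.6 W/m².
OLR = S(1−α)/4 = 46.82 W/m²; the top layer radiates at T_e = 169.5 K.
Surface: T_s = (5)^¼·T_e = 253.5 K.
So the greenhouse effect raises the surface by 253.5 − 169.5 = 83.97 K.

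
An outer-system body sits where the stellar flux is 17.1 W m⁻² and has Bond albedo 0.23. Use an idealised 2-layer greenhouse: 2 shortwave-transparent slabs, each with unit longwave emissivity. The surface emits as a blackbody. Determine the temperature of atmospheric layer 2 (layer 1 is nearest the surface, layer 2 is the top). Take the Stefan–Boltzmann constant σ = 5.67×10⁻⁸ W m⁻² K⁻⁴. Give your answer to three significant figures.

87.3 K

Top-of-atmosphere balance: σT_e⁴ = S(1−α)/4 = 3.292 W m⁻² → T_e = 87.29 K.
In the N-layer model, layer k (counted from the surface) has T_k = (N+1−k)^(1/4)·T_e.
T_2 = (1)^(1/4)·87.29 = 87.29 K.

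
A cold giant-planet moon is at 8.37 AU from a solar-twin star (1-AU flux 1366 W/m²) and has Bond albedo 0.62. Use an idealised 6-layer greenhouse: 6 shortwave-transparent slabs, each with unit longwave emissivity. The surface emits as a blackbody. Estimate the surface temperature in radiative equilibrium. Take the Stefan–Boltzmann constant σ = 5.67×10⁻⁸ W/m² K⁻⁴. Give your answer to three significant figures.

123 K

By the inverse-square law, S = 1366/8.37² = 19.50 W/m².
The effective emission temperature is T_e = [S(1−α)/(4σ)]^¼ = 75.60 K.
Layer-by-layer balance gives σT_s⁴ = (N+1)σT_e⁴, so T_s = 7^¼·75.60 = 123.0 K.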